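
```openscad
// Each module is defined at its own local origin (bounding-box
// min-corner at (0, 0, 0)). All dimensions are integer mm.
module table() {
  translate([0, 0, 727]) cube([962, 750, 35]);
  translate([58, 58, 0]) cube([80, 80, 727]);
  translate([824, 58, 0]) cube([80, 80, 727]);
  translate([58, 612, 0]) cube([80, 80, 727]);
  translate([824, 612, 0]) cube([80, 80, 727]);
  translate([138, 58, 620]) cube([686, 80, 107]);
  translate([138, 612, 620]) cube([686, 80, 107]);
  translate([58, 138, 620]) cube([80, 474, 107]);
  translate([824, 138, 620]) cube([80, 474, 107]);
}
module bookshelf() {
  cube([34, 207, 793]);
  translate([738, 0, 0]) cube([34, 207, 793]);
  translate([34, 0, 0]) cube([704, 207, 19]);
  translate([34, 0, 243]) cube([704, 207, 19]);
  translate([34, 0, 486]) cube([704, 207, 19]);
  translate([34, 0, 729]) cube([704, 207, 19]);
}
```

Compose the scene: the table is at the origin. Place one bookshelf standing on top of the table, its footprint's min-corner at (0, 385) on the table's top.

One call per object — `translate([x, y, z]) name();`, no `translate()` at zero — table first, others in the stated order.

table();
translate([0, 385, 762]) bookshelf();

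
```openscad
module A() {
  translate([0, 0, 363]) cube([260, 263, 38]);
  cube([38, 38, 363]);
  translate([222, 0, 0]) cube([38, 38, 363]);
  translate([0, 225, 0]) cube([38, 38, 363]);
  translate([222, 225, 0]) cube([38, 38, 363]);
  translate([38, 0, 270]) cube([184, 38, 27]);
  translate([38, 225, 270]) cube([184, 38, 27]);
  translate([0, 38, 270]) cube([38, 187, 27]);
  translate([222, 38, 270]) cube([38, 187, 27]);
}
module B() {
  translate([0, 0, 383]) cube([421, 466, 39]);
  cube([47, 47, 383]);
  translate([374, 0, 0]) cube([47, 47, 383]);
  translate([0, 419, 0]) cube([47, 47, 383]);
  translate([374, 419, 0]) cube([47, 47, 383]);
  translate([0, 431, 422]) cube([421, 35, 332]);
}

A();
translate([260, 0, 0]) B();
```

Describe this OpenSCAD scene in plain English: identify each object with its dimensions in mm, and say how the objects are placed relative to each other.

A is a simple wooden stool: a rectangular seat 260 mm (x) by 263 mm (y), 38 mm thick, top face at z = 401 mm, on four square legs, each 38×38 mm in cross-section. The legs rest on z = 0, each flush with a corner of the seat. Four stretchers, 38 mm wide and 27 mm tall, connect adjacent legs with their undersides at z = 270 mm, each running between the inner faces of the legs it joins and aligned with the legs' outer faces on the other axis.

B is a chair: 421×466 mm seat, 39 mm thick, top at z = 422 mm, on four 47 mm square corner legs flush with the seat edges. A 35 mm thick backrest slab spans the full seat width, extending 332 mm above the seat top, its back face flush with the seat's +y edge.

The chair is against the stool's +x side, with their −y faces flush.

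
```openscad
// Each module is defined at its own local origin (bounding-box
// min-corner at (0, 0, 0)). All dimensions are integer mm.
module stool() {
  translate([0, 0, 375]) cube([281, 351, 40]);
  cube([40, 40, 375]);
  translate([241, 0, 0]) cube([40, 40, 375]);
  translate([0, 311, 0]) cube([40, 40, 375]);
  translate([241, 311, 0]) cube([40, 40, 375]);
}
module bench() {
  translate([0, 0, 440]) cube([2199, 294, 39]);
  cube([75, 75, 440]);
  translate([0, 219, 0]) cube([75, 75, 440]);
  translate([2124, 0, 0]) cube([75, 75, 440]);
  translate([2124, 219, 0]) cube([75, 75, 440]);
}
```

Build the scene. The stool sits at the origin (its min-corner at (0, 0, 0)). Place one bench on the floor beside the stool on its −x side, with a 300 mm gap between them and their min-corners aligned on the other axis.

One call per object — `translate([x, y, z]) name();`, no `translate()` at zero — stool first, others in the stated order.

stool();
translate([-2499, 0, 0]) bench();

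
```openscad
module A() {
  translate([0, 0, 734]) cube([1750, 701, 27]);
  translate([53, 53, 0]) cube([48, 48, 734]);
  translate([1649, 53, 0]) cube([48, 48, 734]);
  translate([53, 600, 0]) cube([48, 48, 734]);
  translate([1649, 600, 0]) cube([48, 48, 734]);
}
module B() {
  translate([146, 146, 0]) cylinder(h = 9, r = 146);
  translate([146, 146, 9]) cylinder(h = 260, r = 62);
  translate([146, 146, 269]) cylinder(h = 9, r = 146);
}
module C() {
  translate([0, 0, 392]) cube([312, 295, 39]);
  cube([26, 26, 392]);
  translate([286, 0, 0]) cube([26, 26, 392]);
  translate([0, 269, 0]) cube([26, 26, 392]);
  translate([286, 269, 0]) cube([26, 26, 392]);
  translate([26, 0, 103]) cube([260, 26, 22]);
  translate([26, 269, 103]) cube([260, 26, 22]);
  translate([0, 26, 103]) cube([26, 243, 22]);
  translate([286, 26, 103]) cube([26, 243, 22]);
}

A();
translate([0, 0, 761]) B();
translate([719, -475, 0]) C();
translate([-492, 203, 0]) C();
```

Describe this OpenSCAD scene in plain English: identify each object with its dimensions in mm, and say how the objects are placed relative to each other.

A is a table with a 1750×701 mm rectangular top, 27 mm thick, top surface at z = 761 mm, supported by four 48×48 mm square legs, each inset 53 mm from the nearest pair of top edges, running from the floor.

B is a spool: two coaxial disc flanges of radius 146 mm and thickness 9 mm, joined by a core cylinder of radius 62 mm and height 260 mm. The lower flange rests on z = 0 and the three cylinders share a vertical axis.

C is a simple wooden stool: a rectangular seat 312 mm (x) by 295 mm (y), 39 mm thick, top face at z = 431 mm, on four square legs, each 26×26 mm in cross-section. The legs rest on z = 0, each flush with a corner of the seat. Four stretchers, 26 mm wide and 22 mm tall, connect adjacent legs with their undersides at z = 103 mm, each running between the inner faces of the legs it joins and aligned with the legs' outer faces on the other axis.

The spool is on top of the table. Two stools sit around the table at the −y, −x sides.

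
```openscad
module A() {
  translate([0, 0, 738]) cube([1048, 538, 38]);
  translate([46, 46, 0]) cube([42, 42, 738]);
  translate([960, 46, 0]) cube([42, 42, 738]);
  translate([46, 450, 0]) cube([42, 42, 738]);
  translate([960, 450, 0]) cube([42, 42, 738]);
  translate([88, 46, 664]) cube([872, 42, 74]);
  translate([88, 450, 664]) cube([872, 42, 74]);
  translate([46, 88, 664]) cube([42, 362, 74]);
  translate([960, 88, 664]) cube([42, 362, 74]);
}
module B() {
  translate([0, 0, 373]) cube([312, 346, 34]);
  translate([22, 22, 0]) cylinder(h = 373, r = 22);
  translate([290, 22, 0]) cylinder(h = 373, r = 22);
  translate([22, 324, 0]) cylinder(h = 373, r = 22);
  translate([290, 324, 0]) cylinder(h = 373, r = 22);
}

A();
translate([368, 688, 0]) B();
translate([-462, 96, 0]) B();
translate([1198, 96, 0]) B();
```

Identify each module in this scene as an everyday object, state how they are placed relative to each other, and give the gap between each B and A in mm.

Each stool's nearest face is 150 mm from the table's bounding box.

A is a table. B is a stool. Three stools sit around the table at the +y, −x, +x sides. The gap between each stool and the table is 150 mm.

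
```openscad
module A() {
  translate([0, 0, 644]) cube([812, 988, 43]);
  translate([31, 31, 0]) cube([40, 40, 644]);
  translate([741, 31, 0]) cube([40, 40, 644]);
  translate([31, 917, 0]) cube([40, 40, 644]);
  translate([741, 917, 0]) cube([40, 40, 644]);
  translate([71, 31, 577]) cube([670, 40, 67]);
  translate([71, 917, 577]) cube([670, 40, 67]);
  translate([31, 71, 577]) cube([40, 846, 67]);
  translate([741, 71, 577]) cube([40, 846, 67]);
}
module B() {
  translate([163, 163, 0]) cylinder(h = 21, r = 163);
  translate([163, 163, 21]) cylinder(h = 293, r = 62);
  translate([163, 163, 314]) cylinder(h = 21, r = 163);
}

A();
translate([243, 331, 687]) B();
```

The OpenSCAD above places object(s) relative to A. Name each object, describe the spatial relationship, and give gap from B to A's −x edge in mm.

The spool's min-x is at 243; the table's min-x is 0; gap = 243 mm.

A is a table. B is a spool. The spool is on top of the table, centred. The gap from the spool to the table's −x edge is 243 mm.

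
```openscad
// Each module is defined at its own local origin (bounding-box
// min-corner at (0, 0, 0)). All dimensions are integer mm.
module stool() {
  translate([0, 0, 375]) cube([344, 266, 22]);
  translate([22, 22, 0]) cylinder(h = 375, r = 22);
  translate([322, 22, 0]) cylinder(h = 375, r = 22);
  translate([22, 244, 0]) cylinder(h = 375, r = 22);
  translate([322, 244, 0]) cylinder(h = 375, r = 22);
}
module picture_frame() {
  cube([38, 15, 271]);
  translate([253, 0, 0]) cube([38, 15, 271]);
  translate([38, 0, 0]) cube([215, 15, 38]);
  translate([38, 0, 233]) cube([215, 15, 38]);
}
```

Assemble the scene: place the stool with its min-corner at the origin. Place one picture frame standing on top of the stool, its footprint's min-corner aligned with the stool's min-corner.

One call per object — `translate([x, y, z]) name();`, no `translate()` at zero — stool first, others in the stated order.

stool();
translate([0, 0, 397]) picture_frame();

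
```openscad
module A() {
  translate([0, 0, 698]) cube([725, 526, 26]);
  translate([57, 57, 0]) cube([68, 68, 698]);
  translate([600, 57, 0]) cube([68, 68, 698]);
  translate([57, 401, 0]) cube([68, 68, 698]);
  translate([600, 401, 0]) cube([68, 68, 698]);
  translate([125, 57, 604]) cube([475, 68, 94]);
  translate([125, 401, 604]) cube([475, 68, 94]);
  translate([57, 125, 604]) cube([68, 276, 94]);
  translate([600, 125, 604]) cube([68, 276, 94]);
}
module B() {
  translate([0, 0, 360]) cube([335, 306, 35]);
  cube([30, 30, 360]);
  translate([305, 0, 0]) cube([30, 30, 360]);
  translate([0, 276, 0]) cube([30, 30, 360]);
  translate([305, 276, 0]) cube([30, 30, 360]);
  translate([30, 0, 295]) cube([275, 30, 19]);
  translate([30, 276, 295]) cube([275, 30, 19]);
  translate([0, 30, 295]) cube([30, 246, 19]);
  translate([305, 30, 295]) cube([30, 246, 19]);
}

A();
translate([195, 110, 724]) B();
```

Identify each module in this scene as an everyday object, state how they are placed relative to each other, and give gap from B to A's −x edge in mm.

The stool's min-x is at 195; the table's min-x is 0; gap = 195 mm.

A is a table. B is a stool. The stool is on top of the table, centred. The gap from the stool to the table's −x edge is 195 mm.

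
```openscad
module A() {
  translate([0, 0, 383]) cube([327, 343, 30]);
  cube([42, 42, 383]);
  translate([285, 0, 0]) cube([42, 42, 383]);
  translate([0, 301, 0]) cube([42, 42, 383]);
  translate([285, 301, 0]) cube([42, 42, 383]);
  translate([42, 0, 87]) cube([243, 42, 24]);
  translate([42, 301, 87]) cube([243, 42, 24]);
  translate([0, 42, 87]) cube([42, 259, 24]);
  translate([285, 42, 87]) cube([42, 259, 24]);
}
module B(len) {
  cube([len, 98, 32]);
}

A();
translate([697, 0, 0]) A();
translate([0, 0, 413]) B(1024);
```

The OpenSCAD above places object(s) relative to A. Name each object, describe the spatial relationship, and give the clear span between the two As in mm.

Second stool starts at x = 697; first ends at x = 327; clear span = 697 − 327 = 370 mm.

A is a stool. B is a beam. A beam spans the tops of two stools. The clear span between the two stools is 370 mm.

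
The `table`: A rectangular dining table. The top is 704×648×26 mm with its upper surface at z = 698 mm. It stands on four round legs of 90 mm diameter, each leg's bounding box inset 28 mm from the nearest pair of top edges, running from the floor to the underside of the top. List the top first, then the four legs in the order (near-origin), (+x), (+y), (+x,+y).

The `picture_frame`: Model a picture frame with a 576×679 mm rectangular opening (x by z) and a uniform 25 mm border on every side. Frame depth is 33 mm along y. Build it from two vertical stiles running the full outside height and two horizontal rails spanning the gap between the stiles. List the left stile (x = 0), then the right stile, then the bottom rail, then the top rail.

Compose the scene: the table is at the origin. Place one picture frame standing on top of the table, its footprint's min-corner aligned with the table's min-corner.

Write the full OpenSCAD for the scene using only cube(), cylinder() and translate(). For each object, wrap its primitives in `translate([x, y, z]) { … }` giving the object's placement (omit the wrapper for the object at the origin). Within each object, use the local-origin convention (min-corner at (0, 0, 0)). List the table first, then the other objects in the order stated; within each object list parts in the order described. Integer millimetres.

translate([0, 0, 672]) cube([704, 648, 26]);
translate([73, 73, 0]) cylinder(h = 672, r = 45);
translate([631, 73, 0]) cylinder(h = 672, r = 45);
translate([73, 575, 0]) cylinder(h = 672, r = 45);
translate([631, 575, 0]) cylinder(h = 672, r = 45);
translate([0, 0, 698]) {
  cube([25, 33, 729]);
  translate([601, 0, 0]) cube([25, 33, 729]);
  translate([25, 0, 0]) cube([576, 33, 25]);
  translate([25, 0, 704]) cube([576, 33, 25]);
}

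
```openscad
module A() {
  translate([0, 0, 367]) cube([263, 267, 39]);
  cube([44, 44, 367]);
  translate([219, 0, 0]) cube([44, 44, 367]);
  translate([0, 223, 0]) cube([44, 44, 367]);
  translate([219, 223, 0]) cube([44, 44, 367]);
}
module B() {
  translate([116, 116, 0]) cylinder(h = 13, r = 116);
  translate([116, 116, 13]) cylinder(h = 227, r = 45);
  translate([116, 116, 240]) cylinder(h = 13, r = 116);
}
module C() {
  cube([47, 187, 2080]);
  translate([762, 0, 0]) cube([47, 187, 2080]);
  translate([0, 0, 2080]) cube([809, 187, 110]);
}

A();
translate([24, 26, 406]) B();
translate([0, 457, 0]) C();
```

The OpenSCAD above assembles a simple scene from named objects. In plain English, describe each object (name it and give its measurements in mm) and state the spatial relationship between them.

A is a simple wooden stool: a rectangular seat 263 mm (x) by 267 mm (y), 39 mm thick, top face at z = 406 mm, on four square legs, each 44×44 mm in cross-section. The legs rest on z = 0, each flush with a corner of the seat.

B is a spool: two coaxial disc flanges of radius 116 mm and thickness 13 mm, joined by a core cylinder of radius 45 mm and height 227 mm. The lower flange rests on z = 0 and the three cylinders share a vertical axis.

C is a rectangular door frame: two vertical jambs of 47×187 mm section, 2080 mm tall, with a clear opening 715 mm wide between their inner faces. A header 110 mm tall and 187 mm deep lies on top of the jambs and spans the full outside width.

The spool is on top of the stool. The door frame is on the floor beside the stool on its +y side.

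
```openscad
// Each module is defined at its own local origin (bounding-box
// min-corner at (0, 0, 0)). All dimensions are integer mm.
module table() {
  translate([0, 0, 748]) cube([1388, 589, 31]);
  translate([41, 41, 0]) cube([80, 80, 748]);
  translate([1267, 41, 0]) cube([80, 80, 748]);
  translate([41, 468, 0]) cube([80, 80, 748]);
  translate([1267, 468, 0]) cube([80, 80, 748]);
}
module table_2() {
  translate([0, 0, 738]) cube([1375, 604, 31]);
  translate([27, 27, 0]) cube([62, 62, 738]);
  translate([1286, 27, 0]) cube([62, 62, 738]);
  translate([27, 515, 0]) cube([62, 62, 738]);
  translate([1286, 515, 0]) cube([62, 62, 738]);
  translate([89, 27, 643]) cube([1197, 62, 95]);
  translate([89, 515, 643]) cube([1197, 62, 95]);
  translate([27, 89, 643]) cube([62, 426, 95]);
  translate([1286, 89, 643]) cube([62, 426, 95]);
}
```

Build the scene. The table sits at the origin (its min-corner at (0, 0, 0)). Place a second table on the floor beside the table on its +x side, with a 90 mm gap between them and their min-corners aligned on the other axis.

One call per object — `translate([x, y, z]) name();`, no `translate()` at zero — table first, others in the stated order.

table();
translate([1478, 0, 0]) table_2();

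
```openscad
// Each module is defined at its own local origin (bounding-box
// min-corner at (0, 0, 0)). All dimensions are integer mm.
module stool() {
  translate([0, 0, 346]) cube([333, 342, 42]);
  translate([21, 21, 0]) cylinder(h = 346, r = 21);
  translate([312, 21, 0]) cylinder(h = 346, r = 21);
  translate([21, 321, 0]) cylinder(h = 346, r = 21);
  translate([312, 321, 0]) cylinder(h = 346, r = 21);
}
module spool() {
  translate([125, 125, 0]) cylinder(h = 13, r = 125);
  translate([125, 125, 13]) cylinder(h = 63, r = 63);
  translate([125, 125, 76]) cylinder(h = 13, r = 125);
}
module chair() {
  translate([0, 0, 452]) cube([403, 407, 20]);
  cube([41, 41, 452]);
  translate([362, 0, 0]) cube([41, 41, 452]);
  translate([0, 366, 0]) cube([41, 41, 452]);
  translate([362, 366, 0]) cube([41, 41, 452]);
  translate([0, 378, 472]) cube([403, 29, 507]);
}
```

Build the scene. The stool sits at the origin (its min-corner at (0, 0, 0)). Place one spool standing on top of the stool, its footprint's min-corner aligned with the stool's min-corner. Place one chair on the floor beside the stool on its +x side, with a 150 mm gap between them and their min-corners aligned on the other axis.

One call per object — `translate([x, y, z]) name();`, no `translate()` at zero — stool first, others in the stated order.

stool();
translate([0, 0, 388]) spool();
translate([483, 0, 0]) chair();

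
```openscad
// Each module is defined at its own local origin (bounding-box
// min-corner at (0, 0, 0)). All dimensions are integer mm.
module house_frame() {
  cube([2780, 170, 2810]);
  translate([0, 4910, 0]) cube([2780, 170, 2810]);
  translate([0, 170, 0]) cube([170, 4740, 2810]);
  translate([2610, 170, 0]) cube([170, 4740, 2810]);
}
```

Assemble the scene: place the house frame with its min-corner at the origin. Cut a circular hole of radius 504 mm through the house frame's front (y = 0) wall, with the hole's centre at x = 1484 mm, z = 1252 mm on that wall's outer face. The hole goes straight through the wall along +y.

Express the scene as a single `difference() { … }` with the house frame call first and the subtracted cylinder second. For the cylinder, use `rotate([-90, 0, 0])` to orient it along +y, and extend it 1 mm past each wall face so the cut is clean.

difference() {
  house_frame();
  translate([1484, -1, 1252]) rotate([-90, 0, 0]) cylinder(h = 172, r = 504);
}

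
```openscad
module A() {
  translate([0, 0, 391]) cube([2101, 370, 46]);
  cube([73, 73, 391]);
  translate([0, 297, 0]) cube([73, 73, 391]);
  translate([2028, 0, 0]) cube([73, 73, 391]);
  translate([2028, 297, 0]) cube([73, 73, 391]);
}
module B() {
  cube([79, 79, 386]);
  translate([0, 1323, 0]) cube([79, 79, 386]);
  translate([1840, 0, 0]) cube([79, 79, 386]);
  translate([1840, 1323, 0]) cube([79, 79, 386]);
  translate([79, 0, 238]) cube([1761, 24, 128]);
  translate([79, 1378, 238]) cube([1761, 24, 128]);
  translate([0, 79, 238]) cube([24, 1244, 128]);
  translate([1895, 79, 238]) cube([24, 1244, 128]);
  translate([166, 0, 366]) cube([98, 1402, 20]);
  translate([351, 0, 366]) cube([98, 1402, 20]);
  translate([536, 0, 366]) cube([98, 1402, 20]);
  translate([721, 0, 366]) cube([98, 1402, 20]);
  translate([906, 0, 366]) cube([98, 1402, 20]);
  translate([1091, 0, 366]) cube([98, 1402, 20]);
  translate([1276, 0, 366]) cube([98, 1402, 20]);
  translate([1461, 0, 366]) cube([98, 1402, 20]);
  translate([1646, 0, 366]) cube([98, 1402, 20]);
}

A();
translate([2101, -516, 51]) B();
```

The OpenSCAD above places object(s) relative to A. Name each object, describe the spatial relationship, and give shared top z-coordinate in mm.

A is a bench. B is a bed frame. The bed frame is beside the bench with their tops flush at z = 437. The shared top z-coordinate is 437 mm.

Both tops at z = 437 mm.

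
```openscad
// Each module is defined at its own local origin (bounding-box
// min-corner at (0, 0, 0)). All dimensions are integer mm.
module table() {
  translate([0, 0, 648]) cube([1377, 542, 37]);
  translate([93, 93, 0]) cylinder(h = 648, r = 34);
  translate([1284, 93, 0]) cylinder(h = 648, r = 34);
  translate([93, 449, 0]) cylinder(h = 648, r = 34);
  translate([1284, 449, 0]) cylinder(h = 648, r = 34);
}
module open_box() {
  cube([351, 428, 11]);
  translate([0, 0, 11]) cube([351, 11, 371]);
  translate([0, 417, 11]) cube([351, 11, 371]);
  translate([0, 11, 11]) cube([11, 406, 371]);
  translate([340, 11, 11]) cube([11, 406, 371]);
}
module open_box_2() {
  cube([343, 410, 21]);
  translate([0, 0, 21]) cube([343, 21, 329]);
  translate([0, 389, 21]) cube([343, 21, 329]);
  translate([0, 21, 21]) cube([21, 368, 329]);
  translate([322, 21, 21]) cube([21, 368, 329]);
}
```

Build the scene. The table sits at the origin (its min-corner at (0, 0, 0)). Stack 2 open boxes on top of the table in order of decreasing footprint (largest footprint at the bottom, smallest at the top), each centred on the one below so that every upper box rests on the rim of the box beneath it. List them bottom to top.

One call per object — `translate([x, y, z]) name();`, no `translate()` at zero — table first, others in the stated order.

table();
translate([513, 57, 685]) open_box();
translate([517, 66, 1067]) open_box_2();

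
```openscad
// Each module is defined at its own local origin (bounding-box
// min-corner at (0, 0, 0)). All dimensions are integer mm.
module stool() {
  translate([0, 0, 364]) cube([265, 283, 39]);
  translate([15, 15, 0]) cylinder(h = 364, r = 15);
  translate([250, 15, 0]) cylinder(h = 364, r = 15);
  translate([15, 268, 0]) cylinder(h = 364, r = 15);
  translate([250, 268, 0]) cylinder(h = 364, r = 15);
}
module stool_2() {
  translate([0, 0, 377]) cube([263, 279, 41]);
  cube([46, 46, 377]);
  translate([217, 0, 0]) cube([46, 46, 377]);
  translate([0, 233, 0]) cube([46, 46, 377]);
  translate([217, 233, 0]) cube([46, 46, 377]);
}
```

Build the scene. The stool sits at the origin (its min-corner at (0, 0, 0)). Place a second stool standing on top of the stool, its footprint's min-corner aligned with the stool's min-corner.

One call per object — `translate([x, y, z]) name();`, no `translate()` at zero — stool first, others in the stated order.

stool();
translate([0, 0, 403]) stool_2();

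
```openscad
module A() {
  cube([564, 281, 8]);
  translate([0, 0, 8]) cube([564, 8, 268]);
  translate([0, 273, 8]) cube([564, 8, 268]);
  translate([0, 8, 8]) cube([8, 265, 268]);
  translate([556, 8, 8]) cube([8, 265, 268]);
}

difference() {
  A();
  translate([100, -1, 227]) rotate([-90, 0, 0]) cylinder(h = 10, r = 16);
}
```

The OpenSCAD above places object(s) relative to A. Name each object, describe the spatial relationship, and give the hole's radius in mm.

A is an open box. The open box has a circular hole through its front wall. The hole's radius is 16 mm.

The subtracted cylinder has r = 16 mm.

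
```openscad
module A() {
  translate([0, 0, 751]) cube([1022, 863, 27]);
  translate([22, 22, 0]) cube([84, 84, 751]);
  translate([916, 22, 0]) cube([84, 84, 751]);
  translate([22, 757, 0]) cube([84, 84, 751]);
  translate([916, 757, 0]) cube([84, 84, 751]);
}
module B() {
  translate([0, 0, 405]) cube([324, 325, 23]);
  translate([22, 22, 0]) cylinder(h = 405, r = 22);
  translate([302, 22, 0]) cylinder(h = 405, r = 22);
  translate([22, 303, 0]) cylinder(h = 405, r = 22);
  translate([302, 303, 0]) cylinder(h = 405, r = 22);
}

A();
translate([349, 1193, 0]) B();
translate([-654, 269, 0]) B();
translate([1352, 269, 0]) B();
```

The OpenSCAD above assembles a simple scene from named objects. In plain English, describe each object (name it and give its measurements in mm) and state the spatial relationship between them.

A is a rectangular dining table. The top is 1022×863×27 mm with its upper surface at z = 778 mm. It stands on four 84×84 mm square legs, each inset 22 mm from the nearest pair of top edges, running from the floor to the underside of the top.

B is a four-legged stool. The seat is a 324×325×23 mm slab whose top surface is at z = 428 mm; four round legs, each 44 mm in diameter, run from the floor (z = 0) to the underside of the seat, each leg's axis is inset half a diameter from the nearest pair of seat edges (so the leg's bounding box is flush with the corner).

Three stools sit around the table at the +y, −x, +x sides.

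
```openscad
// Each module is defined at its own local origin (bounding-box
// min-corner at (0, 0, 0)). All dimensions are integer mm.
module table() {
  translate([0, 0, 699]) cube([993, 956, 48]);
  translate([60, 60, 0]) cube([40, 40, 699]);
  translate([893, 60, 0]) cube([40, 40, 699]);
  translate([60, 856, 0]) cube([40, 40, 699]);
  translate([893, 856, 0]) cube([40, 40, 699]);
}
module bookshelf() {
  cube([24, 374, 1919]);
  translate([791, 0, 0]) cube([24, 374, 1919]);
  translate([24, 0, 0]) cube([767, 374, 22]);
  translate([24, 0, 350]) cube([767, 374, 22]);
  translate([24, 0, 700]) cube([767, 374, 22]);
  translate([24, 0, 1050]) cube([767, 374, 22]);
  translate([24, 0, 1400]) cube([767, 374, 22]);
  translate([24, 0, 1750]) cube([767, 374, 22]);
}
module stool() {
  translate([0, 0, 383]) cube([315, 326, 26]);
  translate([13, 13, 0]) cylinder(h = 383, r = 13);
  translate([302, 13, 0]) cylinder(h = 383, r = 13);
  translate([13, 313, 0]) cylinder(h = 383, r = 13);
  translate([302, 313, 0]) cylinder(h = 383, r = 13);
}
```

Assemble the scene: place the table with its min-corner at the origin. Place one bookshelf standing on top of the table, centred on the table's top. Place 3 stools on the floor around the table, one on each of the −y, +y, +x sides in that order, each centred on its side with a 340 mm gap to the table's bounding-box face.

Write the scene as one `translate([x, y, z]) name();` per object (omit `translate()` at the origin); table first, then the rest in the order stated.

table();
translate([89, 291, 747]) bookshelf();
translate([339, -666, 0]) stool();
translate([339, 1296, 0]) stool();
translate([1333, 315, 0]) stool();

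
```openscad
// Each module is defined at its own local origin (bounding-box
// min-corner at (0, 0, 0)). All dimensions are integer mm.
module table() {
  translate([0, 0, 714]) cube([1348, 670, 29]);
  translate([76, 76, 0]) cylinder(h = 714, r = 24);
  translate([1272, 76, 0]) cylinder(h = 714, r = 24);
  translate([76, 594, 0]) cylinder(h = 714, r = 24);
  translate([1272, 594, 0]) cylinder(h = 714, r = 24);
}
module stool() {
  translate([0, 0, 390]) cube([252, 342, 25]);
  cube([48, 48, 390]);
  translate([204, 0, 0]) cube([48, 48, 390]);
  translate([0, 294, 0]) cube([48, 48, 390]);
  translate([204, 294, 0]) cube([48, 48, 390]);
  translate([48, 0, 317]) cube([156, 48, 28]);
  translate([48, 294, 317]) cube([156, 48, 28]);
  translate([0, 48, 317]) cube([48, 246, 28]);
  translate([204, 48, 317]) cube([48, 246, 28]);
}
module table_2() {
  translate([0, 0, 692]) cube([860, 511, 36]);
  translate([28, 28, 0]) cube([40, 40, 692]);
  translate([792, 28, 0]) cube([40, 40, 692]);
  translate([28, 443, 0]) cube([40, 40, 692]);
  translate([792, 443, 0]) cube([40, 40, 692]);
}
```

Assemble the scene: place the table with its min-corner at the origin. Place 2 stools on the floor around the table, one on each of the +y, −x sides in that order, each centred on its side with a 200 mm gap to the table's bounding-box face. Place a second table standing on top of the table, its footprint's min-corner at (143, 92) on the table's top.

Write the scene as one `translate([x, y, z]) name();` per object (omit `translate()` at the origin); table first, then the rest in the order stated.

table();
translate([548, 870, 0]) stool();
translate([-452, 164, 0]) stool();
translate([143, 92, 743]) table_2();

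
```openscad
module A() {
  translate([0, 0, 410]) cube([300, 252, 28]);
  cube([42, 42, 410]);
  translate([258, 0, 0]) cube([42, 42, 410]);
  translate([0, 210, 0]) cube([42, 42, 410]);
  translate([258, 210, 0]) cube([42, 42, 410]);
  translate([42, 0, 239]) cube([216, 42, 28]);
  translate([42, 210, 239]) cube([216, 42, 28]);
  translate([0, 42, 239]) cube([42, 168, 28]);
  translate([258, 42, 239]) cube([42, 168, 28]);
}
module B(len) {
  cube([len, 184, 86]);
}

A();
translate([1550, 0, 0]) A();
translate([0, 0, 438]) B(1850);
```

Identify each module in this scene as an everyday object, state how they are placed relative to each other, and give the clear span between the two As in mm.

Second stool starts at x = 1550; first ends at x = 300; clear span = 1550 − 300 = 1250 mm.

A is a stool. B is a beam. A beam spans the tops of two stools. The clear span between the two stools is 1250 mm.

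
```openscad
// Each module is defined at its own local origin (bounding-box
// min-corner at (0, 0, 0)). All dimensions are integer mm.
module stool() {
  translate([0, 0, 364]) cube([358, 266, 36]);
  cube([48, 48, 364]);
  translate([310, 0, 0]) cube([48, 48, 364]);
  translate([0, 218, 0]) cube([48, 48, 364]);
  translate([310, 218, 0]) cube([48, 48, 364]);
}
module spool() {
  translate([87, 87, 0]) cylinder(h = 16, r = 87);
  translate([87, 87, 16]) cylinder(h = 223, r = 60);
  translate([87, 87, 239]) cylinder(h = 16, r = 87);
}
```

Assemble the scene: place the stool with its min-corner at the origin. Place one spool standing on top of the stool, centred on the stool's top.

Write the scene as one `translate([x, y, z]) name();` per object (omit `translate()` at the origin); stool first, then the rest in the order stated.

stool();
translate([92, 46, 400]) spool();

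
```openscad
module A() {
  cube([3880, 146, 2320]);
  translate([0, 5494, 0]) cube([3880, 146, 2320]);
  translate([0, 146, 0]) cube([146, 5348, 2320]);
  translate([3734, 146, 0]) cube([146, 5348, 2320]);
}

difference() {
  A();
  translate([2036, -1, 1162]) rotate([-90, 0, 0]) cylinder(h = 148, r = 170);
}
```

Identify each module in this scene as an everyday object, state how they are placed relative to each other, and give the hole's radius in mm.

The subtracted cylinder has r = 170 mm.

A is a house frame. The house frame has a circular hole through its front wall. The hole's radius is 170 mm.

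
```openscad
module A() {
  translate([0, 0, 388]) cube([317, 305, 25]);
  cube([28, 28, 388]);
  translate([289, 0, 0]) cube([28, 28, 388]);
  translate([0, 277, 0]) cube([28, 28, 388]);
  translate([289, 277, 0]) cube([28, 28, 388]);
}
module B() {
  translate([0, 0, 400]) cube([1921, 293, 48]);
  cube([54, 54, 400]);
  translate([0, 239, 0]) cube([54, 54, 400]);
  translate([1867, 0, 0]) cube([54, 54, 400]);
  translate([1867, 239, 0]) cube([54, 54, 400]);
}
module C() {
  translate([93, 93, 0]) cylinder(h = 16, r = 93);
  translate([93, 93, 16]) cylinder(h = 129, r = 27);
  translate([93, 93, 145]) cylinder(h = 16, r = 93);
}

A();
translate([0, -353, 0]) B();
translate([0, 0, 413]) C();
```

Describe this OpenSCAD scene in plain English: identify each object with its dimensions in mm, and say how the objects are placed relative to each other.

A is a simple wooden stool: a rectangular seat 317 mm (x) by 305 mm (y), 25 mm thick, top face at z = 413 mm, on four square legs, each 28×28 mm in cross-section. The legs rest on z = 0, each flush with a corner of the seat.

B is a long wooden bench with a 1921 mm (x) × 293 mm (y) seat, 48 mm thick, its top surface 448 mm above the floor. Four 54 mm square legs at the seat corners, flush with the edges, run from z = 0 to the seat underside.

C is a spool: two coaxial disc flanges of radius 93 mm and thickness 16 mm, joined by a core cylinder of radius 27 mm and height 129 mm. The lower flange rests on z = 0 and the three cylinders share a vertical axis.

The bench is on the floor beside the stool on its −y side. The spool is on top of the stool.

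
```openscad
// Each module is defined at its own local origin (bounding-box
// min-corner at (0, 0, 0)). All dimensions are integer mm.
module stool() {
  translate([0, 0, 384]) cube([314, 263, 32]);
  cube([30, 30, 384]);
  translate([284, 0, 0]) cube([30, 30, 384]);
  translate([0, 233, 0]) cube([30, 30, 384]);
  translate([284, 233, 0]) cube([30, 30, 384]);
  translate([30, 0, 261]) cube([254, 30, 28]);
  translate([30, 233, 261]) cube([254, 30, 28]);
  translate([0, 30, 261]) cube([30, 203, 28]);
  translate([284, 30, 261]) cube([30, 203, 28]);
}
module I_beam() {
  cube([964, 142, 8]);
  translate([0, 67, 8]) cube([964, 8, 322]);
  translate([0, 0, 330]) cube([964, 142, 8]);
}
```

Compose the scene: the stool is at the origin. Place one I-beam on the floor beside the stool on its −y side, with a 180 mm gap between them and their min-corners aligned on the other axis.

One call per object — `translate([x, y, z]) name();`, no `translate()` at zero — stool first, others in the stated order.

stool();
translate([0, -322, 0]) I_beam();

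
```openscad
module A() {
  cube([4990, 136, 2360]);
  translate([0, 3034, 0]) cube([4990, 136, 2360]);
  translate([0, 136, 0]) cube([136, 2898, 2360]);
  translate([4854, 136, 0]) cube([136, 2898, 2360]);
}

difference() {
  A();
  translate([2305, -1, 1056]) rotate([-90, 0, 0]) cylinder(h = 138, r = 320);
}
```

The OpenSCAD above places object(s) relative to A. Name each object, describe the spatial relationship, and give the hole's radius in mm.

The subtracted cylinder has r = 320 mm.

A is a house frame. The house frame has a circular hole through its front wall. The hole's radius is 320 mm.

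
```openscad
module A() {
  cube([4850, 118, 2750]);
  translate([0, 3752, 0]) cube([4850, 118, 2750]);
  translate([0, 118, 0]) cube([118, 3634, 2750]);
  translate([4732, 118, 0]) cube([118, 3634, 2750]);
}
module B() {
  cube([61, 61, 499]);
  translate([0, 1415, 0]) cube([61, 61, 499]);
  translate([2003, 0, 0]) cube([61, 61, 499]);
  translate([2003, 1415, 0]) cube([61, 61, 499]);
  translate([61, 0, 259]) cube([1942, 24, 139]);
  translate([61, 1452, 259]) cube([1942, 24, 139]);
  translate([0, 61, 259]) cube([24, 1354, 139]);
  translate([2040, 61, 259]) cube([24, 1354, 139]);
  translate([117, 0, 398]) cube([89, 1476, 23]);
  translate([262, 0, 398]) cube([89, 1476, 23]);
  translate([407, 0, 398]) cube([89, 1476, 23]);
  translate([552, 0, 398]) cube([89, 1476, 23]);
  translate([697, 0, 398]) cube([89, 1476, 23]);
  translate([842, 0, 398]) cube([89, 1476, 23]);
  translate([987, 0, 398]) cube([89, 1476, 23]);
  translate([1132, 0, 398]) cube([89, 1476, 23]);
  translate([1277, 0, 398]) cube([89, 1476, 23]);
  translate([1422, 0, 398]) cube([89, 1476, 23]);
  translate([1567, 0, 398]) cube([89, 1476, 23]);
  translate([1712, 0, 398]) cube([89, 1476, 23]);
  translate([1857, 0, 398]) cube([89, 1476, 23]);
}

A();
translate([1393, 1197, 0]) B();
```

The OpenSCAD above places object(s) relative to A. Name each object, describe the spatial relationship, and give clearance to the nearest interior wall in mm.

Clearances: x = 1275, y = 1079; minimum 1079 mm.

A is a house frame. B is a bed frame. The bed frame sits inside the house frame, centred. The clearance to the nearest interior wall is 1079 mm.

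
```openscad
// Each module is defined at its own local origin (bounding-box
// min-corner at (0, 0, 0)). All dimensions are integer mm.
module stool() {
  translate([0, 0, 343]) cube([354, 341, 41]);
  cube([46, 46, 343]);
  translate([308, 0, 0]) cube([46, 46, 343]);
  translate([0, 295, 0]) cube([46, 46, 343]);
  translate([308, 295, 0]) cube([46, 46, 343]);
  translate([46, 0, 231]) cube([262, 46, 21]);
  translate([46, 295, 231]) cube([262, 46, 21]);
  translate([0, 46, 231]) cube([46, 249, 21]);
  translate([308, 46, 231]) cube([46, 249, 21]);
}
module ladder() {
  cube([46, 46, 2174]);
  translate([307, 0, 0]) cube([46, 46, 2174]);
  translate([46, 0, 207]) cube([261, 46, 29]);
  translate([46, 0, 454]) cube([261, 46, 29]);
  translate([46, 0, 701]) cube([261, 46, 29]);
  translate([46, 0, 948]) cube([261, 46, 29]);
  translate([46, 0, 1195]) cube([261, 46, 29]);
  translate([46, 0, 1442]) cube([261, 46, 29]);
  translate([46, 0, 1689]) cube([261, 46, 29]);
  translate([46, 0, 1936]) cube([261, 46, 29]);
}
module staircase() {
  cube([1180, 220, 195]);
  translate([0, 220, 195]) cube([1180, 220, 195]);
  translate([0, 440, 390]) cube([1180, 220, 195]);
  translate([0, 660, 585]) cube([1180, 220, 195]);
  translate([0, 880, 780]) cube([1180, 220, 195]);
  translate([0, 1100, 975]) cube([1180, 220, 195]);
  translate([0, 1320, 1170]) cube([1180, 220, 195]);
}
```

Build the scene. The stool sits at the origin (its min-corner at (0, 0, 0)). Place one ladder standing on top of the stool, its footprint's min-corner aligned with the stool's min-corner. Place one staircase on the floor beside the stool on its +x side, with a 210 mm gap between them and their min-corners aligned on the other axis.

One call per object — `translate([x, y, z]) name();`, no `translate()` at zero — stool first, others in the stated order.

stool();
translate([0, 0, 384]) ladder();
translate([564, 0, 0]) staircase();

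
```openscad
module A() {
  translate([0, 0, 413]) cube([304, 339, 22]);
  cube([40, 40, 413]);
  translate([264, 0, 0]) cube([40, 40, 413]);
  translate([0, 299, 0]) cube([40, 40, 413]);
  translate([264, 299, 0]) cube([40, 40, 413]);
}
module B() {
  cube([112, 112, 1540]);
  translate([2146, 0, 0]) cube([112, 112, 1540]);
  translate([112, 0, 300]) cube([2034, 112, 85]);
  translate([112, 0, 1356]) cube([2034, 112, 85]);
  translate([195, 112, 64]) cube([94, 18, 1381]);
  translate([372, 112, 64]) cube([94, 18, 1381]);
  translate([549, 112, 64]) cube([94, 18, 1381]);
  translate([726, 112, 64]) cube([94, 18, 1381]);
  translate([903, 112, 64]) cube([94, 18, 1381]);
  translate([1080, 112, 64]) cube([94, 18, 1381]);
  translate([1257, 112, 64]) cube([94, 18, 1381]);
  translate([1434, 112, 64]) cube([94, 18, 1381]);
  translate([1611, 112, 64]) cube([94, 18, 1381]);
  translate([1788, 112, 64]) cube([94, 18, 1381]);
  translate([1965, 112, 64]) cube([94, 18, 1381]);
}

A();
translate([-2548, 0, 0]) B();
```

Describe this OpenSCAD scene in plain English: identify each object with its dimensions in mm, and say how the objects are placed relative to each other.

A is a four-legged stool. The seat is 304×339 mm, 22 mm thick, top at z = 435 mm. It stands on four square legs, each 40×40 mm in cross-section, from z = 0 to the seat underside, each flush with a corner of the seat.

B is a fence section. Two 112×112 mm posts, 1540 mm tall, stand on the floor with a clear span of 2034 mm between their inner faces. Two horizontal rails of 112×85 mm section span the gap between the posts with their undersides at z = 300 mm and z = 1356 mm, flush with the posts' −y face. 11 pickets, each 94 mm wide, 18 mm thick and 1381 mm tall, are fixed to the +y face of the rails with their bottoms at z = 64 mm, evenly spaced across the span with equal gaps (rounded down to the nearest mm) at the −x end and between each pair — any rounding remainder accumulates at the +x end.

The fence section is on the floor beside the stool on its −x side.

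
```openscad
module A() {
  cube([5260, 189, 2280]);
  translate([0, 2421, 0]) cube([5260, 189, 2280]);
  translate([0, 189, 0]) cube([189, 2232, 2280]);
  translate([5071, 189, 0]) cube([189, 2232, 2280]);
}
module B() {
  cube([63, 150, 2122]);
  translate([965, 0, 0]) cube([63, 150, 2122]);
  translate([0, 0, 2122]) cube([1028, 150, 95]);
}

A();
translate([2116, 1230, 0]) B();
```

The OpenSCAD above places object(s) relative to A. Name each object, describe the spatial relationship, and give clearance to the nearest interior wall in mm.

A is a house frame. B is a door frame. The door frame sits inside the house frame, centred. The clearance to the nearest interior wall is 1041 mm.

Clearances: x = 1927, y = 1041; minimum 1041 mm.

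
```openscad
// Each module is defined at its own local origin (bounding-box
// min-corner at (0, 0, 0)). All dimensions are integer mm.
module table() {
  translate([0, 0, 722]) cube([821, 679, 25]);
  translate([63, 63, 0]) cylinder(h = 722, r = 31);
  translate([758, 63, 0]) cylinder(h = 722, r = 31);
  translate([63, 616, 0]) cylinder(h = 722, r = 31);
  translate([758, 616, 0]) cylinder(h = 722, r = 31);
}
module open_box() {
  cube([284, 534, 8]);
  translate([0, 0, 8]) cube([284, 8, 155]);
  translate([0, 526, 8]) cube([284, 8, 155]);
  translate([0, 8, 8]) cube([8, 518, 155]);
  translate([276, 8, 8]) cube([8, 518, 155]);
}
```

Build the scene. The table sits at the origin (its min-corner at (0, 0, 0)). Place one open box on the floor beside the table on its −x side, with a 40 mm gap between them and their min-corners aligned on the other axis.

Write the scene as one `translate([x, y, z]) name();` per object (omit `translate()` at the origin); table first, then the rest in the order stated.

table();
translate([-324, 0, 0]) open_box();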